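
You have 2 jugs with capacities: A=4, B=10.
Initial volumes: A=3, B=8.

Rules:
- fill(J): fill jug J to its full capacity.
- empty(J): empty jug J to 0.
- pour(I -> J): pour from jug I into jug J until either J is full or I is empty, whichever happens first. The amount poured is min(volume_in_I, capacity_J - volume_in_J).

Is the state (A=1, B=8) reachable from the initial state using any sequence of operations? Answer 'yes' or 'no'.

Answer: no

Derivation:
BFS explored all 29 reachable states.
Reachable set includes: (0,0), (0,1), (0,2), (0,3), (0,4), (0,5), (0,6), (0,7), (0,8), (0,9), (0,10), (1,0) ...
Target (A=1, B=8) not in reachable set → no.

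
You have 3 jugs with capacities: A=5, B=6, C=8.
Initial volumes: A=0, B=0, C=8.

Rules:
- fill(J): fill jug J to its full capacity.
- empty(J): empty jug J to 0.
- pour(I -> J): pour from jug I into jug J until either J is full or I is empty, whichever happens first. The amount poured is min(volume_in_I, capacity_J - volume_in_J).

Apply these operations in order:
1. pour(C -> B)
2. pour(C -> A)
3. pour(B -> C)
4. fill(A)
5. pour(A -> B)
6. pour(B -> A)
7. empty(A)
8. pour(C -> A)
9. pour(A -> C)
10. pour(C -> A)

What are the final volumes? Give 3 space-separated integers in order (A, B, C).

Step 1: pour(C -> B) -> (A=0 B=6 C=2)
Step 2: pour(C -> A) -> (A=2 B=6 C=0)
Step 3: pour(B -> C) -> (A=2 B=0 C=6)
Step 4: fill(A) -> (A=5 B=0 C=6)
Step 5: pour(A -> B) -> (A=0 B=5 C=6)
Step 6: pour(B -> A) -> (A=5 B=0 C=6)
Step 7: empty(A) -> (A=0 B=0 C=6)
Step 8: pour(C -> A) -> (A=5 B=0 C=1)
Step 9: pour(A -> C) -> (A=0 B=0 C=6)
Step 10: pour(C -> A) -> (A=5 B=0 C=1)

Answer: 5 0 1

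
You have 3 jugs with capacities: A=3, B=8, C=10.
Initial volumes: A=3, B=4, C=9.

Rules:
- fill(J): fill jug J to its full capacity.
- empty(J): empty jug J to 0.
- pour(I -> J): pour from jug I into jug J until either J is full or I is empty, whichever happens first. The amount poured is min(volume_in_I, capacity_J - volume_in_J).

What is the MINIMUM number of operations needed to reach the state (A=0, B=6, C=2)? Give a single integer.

Answer: 5

Derivation:
BFS from (A=3, B=4, C=9). One shortest path:
  1. pour(A -> C) -> (A=2 B=4 C=10)
  2. pour(C -> B) -> (A=2 B=8 C=6)
  3. empty(B) -> (A=2 B=0 C=6)
  4. pour(C -> B) -> (A=2 B=6 C=0)
  5. pour(A -> C) -> (A=0 B=6 C=2)
Reached target in 5 moves.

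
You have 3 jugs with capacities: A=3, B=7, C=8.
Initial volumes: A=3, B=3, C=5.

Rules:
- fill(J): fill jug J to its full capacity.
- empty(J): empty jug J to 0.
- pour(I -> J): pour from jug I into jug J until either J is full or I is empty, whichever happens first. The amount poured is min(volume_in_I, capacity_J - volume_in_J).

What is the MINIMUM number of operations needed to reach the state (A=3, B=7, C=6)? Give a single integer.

BFS from (A=3, B=3, C=5). One shortest path:
  1. empty(B) -> (A=3 B=0 C=5)
  2. pour(C -> B) -> (A=3 B=5 C=0)
  3. fill(C) -> (A=3 B=5 C=8)
  4. pour(C -> B) -> (A=3 B=7 C=6)
Reached target in 4 moves.

Answer: 4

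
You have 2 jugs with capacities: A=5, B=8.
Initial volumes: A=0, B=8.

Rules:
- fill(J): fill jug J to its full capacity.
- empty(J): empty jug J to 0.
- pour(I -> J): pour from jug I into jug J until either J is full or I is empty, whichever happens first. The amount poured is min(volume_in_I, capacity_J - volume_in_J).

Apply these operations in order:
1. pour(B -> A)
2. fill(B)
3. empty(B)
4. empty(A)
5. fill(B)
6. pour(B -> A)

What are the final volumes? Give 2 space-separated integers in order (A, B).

Answer: 5 3

Derivation:
Step 1: pour(B -> A) -> (A=5 B=3)
Step 2: fill(B) -> (A=5 B=8)
Step 3: empty(B) -> (A=5 B=0)
Step 4: empty(A) -> (A=0 B=0)
Step 5: fill(B) -> (A=0 B=8)
Step 6: pour(B -> A) -> (A=5 B=3)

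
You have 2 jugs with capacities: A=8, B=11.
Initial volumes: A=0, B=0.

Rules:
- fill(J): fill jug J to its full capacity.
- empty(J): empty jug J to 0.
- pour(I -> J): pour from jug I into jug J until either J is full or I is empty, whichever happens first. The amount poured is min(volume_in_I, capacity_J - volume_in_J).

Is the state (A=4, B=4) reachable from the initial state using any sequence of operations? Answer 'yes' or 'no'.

BFS explored all 38 reachable states.
Reachable set includes: (0,0), (0,1), (0,2), (0,3), (0,4), (0,5), (0,6), (0,7), (0,8), (0,9), (0,10), (0,11) ...
Target (A=4, B=4) not in reachable set → no.

Answer: no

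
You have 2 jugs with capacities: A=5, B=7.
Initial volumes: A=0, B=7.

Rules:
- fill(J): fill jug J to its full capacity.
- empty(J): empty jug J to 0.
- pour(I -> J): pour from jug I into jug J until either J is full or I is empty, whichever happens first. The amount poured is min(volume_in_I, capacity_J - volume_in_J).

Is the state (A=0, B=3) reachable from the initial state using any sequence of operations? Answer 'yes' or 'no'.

Answer: yes

Derivation:
BFS from (A=0, B=7):
  1. fill(A) -> (A=5 B=7)
  2. empty(B) -> (A=5 B=0)
  3. pour(A -> B) -> (A=0 B=5)
  4. fill(A) -> (A=5 B=5)
  5. pour(A -> B) -> (A=3 B=7)
  6. empty(B) -> (A=3 B=0)
  7. pour(A -> B) -> (A=0 B=3)
Target reached → yes.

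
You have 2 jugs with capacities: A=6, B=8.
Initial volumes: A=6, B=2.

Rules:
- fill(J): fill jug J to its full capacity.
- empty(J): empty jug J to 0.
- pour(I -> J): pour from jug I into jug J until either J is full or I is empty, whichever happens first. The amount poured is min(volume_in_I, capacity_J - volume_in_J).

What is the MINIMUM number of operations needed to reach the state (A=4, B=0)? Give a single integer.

Answer: 5

Derivation:
BFS from (A=6, B=2). One shortest path:
  1. empty(B) -> (A=6 B=0)
  2. pour(A -> B) -> (A=0 B=6)
  3. fill(A) -> (A=6 B=6)
  4. pour(A -> B) -> (A=4 B=8)
  5. empty(B) -> (A=4 B=0)
Reached target in 5 moves.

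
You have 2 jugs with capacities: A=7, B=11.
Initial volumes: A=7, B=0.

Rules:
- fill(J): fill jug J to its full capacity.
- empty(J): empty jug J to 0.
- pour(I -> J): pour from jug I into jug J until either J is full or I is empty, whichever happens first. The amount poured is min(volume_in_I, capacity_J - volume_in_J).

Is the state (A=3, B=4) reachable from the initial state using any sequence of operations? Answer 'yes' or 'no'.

Answer: no

Derivation:
BFS explored all 36 reachable states.
Reachable set includes: (0,0), (0,1), (0,2), (0,3), (0,4), (0,5), (0,6), (0,7), (0,8), (0,9), (0,10), (0,11) ...
Target (A=3, B=4) not in reachable set → no.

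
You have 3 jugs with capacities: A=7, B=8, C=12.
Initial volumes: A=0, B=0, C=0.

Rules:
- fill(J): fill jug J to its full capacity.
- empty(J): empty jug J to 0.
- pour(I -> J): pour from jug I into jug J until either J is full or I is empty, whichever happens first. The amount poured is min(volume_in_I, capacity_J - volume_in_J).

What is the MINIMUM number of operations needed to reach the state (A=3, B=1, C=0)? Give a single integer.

Answer: 6

Derivation:
BFS from (A=0, B=0, C=0). One shortest path:
  1. fill(B) -> (A=0 B=8 C=0)
  2. pour(B -> C) -> (A=0 B=0 C=8)
  3. fill(B) -> (A=0 B=8 C=8)
  4. pour(B -> A) -> (A=7 B=1 C=8)
  5. pour(A -> C) -> (A=3 B=1 C=12)
  6. empty(C) -> (A=3 B=1 C=0)
Reached target in 6 moves.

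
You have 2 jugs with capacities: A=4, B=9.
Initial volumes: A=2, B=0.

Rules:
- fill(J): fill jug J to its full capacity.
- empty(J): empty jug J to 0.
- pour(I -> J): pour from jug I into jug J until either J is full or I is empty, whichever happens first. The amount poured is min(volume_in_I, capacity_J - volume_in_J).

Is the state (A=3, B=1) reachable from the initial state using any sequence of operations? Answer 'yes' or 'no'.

Answer: no

Derivation:
BFS explored all 26 reachable states.
Reachable set includes: (0,0), (0,1), (0,2), (0,3), (0,4), (0,5), (0,6), (0,7), (0,8), (0,9), (1,0), (1,9) ...
Target (A=3, B=1) not in reachable set → no.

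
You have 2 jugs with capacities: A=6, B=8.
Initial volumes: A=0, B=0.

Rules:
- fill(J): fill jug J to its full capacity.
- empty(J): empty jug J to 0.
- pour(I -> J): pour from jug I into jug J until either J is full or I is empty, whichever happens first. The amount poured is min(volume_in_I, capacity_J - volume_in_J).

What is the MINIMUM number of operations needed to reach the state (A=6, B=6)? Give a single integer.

BFS from (A=0, B=0). One shortest path:
  1. fill(A) -> (A=6 B=0)
  2. pour(A -> B) -> (A=0 B=6)
  3. fill(A) -> (A=6 B=6)
Reached target in 3 moves.

Answer: 3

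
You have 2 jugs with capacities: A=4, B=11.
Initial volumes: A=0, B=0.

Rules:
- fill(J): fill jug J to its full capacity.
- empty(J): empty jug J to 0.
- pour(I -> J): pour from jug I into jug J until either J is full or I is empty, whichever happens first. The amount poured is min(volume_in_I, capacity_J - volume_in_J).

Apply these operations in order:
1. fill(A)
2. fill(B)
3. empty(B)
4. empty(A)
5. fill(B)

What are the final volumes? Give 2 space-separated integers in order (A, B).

Answer: 0 11

Derivation:
Step 1: fill(A) -> (A=4 B=0)
Step 2: fill(B) -> (A=4 B=11)
Step 3: empty(B) -> (A=4 B=0)
Step 4: empty(A) -> (A=0 B=0)
Step 5: fill(B) -> (A=0 B=11)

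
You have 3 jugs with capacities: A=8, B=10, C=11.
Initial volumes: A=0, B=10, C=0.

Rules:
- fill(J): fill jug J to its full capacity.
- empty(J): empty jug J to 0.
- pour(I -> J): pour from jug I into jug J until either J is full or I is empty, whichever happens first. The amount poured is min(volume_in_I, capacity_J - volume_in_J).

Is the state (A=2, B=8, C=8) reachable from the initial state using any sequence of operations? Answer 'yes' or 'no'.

Answer: no

Derivation:
BFS explored all 558 reachable states.
Reachable set includes: (0,0,0), (0,0,1), (0,0,2), (0,0,3), (0,0,4), (0,0,5), (0,0,6), (0,0,7), (0,0,8), (0,0,9), (0,0,10), (0,0,11) ...
Target (A=2, B=8, C=8) not in reachable set → no.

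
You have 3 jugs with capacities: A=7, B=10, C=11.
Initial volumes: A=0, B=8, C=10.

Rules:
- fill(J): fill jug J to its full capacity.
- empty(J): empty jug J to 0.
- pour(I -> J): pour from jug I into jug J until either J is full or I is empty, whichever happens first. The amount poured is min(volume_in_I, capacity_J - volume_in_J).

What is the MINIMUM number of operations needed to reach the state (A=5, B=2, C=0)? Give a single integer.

BFS from (A=0, B=8, C=10). One shortest path:
  1. pour(C -> A) -> (A=7 B=8 C=3)
  2. pour(A -> B) -> (A=5 B=10 C=3)
  3. pour(B -> C) -> (A=5 B=2 C=11)
  4. empty(C) -> (A=5 B=2 C=0)
Reached target in 4 moves.

Answer: 4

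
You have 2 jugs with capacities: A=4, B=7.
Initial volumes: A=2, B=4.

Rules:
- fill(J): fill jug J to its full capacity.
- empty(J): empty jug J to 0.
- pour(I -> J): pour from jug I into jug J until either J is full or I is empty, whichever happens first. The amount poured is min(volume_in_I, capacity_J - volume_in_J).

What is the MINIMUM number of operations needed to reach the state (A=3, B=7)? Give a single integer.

BFS from (A=2, B=4). One shortest path:
  1. pour(A -> B) -> (A=0 B=6)
  2. fill(A) -> (A=4 B=6)
  3. pour(A -> B) -> (A=3 B=7)
Reached target in 3 moves.

Answer: 3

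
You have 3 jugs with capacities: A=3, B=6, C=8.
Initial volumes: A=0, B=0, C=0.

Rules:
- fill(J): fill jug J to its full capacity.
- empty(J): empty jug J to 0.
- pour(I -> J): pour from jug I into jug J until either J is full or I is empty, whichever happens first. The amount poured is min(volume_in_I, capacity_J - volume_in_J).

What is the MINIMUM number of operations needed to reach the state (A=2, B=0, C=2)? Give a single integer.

Answer: 7

Derivation:
BFS from (A=0, B=0, C=0). One shortest path:
  1. fill(C) -> (A=0 B=0 C=8)
  2. pour(C -> B) -> (A=0 B=6 C=2)
  3. empty(B) -> (A=0 B=0 C=2)
  4. pour(C -> A) -> (A=2 B=0 C=0)
  5. fill(C) -> (A=2 B=0 C=8)
  6. pour(C -> B) -> (A=2 B=6 C=2)
  7. empty(B) -> (A=2 B=0 C=2)
Reached target in 7 moves.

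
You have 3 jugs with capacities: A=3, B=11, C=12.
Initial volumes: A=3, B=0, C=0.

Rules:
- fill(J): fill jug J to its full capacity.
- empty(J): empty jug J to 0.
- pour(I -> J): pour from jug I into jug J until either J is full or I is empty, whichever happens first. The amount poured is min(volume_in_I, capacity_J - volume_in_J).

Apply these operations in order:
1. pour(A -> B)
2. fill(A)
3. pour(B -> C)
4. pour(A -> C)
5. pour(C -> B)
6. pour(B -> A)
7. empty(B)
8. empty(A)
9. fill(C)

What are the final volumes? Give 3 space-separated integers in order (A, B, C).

Answer: 0 0 12

Derivation:
Step 1: pour(A -> B) -> (A=0 B=3 C=0)
Step 2: fill(A) -> (A=3 B=3 C=0)
Step 3: pour(B -> C) -> (A=3 B=0 C=3)
Step 4: pour(A -> C) -> (A=0 B=0 C=6)
Step 5: pour(C -> B) -> (A=0 B=6 C=0)
Step 6: pour(B -> A) -> (A=3 B=3 C=0)
Step 7: empty(B) -> (A=3 B=0 C=0)
Step 8: empty(A) -> (A=0 B=0 C=0)
Step 9: fill(C) -> (A=0 B=0 C=12)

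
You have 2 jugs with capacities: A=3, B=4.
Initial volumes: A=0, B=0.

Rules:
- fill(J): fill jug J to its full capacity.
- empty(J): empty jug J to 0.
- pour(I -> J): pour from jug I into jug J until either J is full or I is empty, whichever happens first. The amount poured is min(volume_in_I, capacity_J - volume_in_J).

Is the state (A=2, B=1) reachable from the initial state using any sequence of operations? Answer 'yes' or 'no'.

BFS explored all 14 reachable states.
Reachable set includes: (0,0), (0,1), (0,2), (0,3), (0,4), (1,0), (1,4), (2,0), (2,4), (3,0), (3,1), (3,2) ...
Target (A=2, B=1) not in reachable set → no.

Answer: no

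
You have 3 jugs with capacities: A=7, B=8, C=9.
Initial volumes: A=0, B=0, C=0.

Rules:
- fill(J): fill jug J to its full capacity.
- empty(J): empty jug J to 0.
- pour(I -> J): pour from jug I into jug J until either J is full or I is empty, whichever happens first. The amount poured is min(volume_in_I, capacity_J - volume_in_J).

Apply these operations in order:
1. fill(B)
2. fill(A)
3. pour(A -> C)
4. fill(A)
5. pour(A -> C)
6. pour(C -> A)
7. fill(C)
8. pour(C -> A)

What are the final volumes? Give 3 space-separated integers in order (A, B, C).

Answer: 7 8 9

Derivation:
Step 1: fill(B) -> (A=0 B=8 C=0)
Step 2: fill(A) -> (A=7 B=8 C=0)
Step 3: pour(A -> C) -> (A=0 B=8 C=7)
Step 4: fill(A) -> (A=7 B=8 C=7)
Step 5: pour(A -> C) -> (A=5 B=8 C=9)
Step 6: pour(C -> A) -> (A=7 B=8 C=7)
Step 7: fill(C) -> (A=7 B=8 C=9)
Step 8: pour(C -> A) -> (A=7 B=8 C=9)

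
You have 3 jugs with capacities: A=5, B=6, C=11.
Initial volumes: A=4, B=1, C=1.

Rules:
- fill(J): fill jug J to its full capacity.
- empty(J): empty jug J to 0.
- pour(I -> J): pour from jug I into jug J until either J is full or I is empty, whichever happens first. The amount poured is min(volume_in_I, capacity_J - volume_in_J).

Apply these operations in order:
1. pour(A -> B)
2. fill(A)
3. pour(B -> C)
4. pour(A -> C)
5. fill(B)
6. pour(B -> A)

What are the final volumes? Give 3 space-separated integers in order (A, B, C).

Step 1: pour(A -> B) -> (A=0 B=5 C=1)
Step 2: fill(A) -> (A=5 B=5 C=1)
Step 3: pour(B -> C) -> (A=5 B=0 C=6)
Step 4: pour(A -> C) -> (A=0 B=0 C=11)
Step 5: fill(B) -> (A=0 B=6 C=11)
Step 6: pour(B -> A) -> (A=5 B=1 C=11)

Answer: 5 1 11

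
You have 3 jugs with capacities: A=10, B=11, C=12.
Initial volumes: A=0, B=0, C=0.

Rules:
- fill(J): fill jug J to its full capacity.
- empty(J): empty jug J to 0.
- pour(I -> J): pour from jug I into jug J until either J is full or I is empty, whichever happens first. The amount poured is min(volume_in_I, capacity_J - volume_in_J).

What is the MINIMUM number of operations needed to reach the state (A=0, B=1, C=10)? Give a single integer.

BFS from (A=0, B=0, C=0). One shortest path:
  1. fill(B) -> (A=0 B=11 C=0)
  2. pour(B -> A) -> (A=10 B=1 C=0)
  3. pour(A -> C) -> (A=0 B=1 C=10)
Reached target in 3 moves.

Answer: 3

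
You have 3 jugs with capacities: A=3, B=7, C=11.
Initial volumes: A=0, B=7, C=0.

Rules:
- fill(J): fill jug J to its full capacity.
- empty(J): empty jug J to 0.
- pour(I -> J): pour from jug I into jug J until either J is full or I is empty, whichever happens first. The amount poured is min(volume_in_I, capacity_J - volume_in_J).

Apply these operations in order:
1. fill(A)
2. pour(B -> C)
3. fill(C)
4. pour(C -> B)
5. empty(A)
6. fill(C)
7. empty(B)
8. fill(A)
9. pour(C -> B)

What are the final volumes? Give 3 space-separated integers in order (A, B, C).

Answer: 3 7 4

Derivation:
Step 1: fill(A) -> (A=3 B=7 C=0)
Step 2: pour(B -> C) -> (A=3 B=0 C=7)
Step 3: fill(C) -> (A=3 B=0 C=11)
Step 4: pour(C -> B) -> (A=3 B=7 C=4)
Step 5: empty(A) -> (A=0 B=7 C=4)
Step 6: fill(C) -> (A=0 B=7 C=11)
Step 7: empty(B) -> (A=0 B=0 C=11)
Step 8: fill(A) -> (A=3 B=0 C=11)
Step 9: pour(C -> B) -> (A=3 B=7 C=4)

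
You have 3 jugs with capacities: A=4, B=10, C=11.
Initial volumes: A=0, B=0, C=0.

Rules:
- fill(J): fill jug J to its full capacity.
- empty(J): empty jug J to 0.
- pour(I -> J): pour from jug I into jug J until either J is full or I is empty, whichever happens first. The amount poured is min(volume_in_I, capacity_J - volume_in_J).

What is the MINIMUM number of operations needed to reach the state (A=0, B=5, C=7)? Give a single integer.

BFS from (A=0, B=0, C=0). One shortest path:
  1. fill(C) -> (A=0 B=0 C=11)
  2. pour(C -> B) -> (A=0 B=10 C=1)
  3. empty(B) -> (A=0 B=0 C=1)
  4. pour(C -> B) -> (A=0 B=1 C=0)
  5. fill(C) -> (A=0 B=1 C=11)
  6. pour(C -> A) -> (A=4 B=1 C=7)
  7. pour(A -> B) -> (A=0 B=5 C=7)
Reached target in 7 moves.

Answer: 7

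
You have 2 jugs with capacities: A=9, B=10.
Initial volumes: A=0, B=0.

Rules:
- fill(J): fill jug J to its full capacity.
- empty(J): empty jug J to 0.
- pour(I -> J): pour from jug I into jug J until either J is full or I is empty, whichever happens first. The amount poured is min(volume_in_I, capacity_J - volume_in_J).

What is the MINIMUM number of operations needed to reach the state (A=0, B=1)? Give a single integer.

Answer: 3

Derivation:
BFS from (A=0, B=0). One shortest path:
  1. fill(B) -> (A=0 B=10)
  2. pour(B -> A) -> (A=9 B=1)
  3. empty(A) -> (A=0 B=1)
Reached target in 3 moves.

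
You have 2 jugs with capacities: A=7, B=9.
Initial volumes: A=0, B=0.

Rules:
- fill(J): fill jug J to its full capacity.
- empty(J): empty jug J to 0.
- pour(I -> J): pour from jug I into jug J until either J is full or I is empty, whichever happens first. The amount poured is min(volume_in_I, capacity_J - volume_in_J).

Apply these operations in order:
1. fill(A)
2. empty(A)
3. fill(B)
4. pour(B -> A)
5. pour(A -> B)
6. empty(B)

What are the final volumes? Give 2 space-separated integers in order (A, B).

Step 1: fill(A) -> (A=7 B=0)
Step 2: empty(A) -> (A=0 B=0)
Step 3: fill(B) -> (A=0 B=9)
Step 4: pour(B -> A) -> (A=7 B=2)
Step 5: pour(A -> B) -> (A=0 B=9)
Step 6: empty(B) -> (A=0 B=0)

Answer: 0 0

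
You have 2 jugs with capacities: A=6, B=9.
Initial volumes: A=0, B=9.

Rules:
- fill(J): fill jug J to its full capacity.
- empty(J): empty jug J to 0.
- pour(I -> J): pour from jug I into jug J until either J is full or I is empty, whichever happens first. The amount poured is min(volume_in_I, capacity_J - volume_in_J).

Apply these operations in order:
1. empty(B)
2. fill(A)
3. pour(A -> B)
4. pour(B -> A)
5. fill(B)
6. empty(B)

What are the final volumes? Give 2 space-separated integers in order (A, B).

Step 1: empty(B) -> (A=0 B=0)
Step 2: fill(A) -> (A=6 B=0)
Step 3: pour(A -> B) -> (A=0 B=6)
Step 4: pour(B -> A) -> (A=6 B=0)
Step 5: fill(B) -> (A=6 B=9)
Step 6: empty(B) -> (A=6 B=0)

Answer: 6 0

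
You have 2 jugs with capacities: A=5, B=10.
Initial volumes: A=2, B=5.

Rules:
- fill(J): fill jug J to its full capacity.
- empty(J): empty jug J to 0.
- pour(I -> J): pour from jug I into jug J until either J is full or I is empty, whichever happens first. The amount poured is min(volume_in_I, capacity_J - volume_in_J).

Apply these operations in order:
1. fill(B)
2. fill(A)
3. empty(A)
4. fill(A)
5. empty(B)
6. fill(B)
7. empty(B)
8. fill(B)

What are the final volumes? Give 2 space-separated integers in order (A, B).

Answer: 5 10

Derivation:
Step 1: fill(B) -> (A=2 B=10)
Step 2: fill(A) -> (A=5 B=10)
Step 3: empty(A) -> (A=0 B=10)
Step 4: fill(A) -> (A=5 B=10)
Step 5: empty(B) -> (A=5 B=0)
Step 6: fill(B) -> (A=5 B=10)
Step 7: empty(B) -> (A=5 B=0)
Step 8: fill(B) -> (A=5 B=10)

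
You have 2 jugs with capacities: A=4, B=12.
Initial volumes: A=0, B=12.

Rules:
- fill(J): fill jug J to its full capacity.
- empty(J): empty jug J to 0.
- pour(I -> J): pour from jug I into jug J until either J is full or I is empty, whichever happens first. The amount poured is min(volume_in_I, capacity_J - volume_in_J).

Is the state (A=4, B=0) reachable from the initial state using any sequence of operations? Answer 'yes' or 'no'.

BFS from (A=0, B=12):
  1. fill(A) -> (A=4 B=12)
  2. empty(B) -> (A=4 B=0)
Target reached → yes.

Answer: yes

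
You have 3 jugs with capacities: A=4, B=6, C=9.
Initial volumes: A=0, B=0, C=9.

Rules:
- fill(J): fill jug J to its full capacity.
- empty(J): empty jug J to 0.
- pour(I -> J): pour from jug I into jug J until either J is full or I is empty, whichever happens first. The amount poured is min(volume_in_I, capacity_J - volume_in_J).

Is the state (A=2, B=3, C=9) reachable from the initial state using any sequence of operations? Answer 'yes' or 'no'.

Answer: yes

Derivation:
BFS from (A=0, B=0, C=9):
  1. pour(C -> B) -> (A=0 B=6 C=3)
  2. pour(B -> A) -> (A=4 B=2 C=3)
  3. empty(A) -> (A=0 B=2 C=3)
  4. pour(B -> A) -> (A=2 B=0 C=3)
  5. pour(C -> B) -> (A=2 B=3 C=0)
  6. fill(C) -> (A=2 B=3 C=9)
Target reached → yes.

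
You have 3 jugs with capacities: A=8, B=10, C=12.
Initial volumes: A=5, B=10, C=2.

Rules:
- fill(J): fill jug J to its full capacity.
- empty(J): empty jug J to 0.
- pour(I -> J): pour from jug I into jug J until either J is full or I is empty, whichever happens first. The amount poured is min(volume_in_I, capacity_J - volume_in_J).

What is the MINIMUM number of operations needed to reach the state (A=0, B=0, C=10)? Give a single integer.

Answer: 3

Derivation:
BFS from (A=5, B=10, C=2). One shortest path:
  1. fill(A) -> (A=8 B=10 C=2)
  2. empty(B) -> (A=8 B=0 C=2)
  3. pour(A -> C) -> (A=0 B=0 C=10)
Reached target in 3 moves.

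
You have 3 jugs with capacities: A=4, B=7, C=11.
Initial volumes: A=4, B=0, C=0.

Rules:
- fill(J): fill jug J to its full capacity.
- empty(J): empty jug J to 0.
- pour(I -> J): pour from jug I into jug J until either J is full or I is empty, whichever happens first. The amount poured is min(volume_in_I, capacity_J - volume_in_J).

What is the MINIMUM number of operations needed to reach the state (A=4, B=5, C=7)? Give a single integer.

BFS from (A=4, B=0, C=0). One shortest path:
  1. pour(A -> B) -> (A=0 B=4 C=0)
  2. fill(A) -> (A=4 B=4 C=0)
  3. pour(A -> B) -> (A=1 B=7 C=0)
  4. pour(B -> C) -> (A=1 B=0 C=7)
  5. pour(A -> B) -> (A=0 B=1 C=7)
  6. fill(A) -> (A=4 B=1 C=7)
  7. pour(A -> B) -> (A=0 B=5 C=7)
  8. fill(A) -> (A=4 B=5 C=7)
Reached target in 8 moves.

Answer: 8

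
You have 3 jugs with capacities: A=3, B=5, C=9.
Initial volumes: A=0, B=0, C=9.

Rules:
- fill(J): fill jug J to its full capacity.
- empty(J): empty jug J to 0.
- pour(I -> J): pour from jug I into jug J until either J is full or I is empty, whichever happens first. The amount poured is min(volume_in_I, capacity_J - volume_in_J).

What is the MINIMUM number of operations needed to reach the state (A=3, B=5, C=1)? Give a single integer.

Answer: 2

Derivation:
BFS from (A=0, B=0, C=9). One shortest path:
  1. pour(C -> A) -> (A=3 B=0 C=6)
  2. pour(C -> B) -> (A=3 B=5 C=1)
Reached target in 2 moves.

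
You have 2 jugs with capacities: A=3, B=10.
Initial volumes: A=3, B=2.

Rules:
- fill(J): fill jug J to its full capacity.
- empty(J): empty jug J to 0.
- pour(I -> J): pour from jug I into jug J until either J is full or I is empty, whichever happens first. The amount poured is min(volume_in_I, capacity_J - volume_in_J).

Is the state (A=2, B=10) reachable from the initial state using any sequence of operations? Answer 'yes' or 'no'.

BFS from (A=3, B=2):
  1. empty(A) -> (A=0 B=2)
  2. pour(B -> A) -> (A=2 B=0)
  3. fill(B) -> (A=2 B=10)
Target reached → yes.

Answer: yes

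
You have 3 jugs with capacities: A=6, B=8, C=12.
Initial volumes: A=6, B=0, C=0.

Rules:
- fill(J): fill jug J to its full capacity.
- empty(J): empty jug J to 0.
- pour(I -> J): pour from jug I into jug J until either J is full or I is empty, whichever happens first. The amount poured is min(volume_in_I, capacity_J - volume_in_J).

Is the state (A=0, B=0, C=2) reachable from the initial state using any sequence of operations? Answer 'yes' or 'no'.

Answer: yes

Derivation:
BFS from (A=6, B=0, C=0):
  1. empty(A) -> (A=0 B=0 C=0)
  2. fill(B) -> (A=0 B=8 C=0)
  3. pour(B -> A) -> (A=6 B=2 C=0)
  4. empty(A) -> (A=0 B=2 C=0)
  5. pour(B -> C) -> (A=0 B=0 C=2)
Target reached → yes.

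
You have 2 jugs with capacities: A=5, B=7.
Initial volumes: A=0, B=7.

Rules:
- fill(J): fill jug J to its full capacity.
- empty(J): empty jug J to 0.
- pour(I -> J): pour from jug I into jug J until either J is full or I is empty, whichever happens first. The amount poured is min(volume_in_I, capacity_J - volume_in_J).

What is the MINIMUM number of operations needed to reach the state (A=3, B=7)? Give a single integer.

Answer: 5

Derivation:
BFS from (A=0, B=7). One shortest path:
  1. fill(A) -> (A=5 B=7)
  2. empty(B) -> (A=5 B=0)
  3. pour(A -> B) -> (A=0 B=5)
  4. fill(A) -> (A=5 B=5)
  5. pour(A -> B) -> (A=3 B=7)
Reached target in 5 moves.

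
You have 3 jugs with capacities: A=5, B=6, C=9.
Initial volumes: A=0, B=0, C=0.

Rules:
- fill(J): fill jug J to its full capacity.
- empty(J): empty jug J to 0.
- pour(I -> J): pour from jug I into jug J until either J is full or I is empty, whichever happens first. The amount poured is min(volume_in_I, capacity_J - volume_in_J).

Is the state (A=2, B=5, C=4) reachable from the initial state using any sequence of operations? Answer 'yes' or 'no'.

Answer: no

Derivation:
BFS explored all 260 reachable states.
Reachable set includes: (0,0,0), (0,0,1), (0,0,2), (0,0,3), (0,0,4), (0,0,5), (0,0,6), (0,0,7), (0,0,8), (0,0,9), (0,1,0), (0,1,1) ...
Target (A=2, B=5, C=4) not in reachable set → no.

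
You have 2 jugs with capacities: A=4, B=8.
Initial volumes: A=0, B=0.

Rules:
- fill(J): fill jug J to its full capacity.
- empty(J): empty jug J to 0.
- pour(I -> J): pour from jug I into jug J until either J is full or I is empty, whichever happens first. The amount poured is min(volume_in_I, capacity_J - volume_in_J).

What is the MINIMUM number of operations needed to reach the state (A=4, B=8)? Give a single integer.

Answer: 2

Derivation:
BFS from (A=0, B=0). One shortest path:
  1. fill(A) -> (A=4 B=0)
  2. fill(B) -> (A=4 B=8)
Reached target in 2 moves.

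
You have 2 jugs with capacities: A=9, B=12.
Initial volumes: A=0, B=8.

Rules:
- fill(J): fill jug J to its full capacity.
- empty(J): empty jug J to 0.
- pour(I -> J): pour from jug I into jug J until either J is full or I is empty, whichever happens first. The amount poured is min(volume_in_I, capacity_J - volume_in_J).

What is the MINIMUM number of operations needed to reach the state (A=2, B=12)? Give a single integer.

BFS from (A=0, B=8). One shortest path:
  1. fill(A) -> (A=9 B=8)
  2. pour(A -> B) -> (A=5 B=12)
  3. empty(B) -> (A=5 B=0)
  4. pour(A -> B) -> (A=0 B=5)
  5. fill(A) -> (A=9 B=5)
  6. pour(A -> B) -> (A=2 B=12)
Reached target in 6 moves.

Answer: 6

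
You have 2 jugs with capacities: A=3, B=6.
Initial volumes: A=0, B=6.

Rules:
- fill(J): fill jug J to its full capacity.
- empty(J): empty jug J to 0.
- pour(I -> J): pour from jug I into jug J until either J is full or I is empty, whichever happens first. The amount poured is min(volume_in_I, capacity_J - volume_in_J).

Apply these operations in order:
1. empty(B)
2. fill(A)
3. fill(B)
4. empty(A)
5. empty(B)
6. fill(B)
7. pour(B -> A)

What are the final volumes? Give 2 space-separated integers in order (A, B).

Answer: 3 3

Derivation:
Step 1: empty(B) -> (A=0 B=0)
Step 2: fill(A) -> (A=3 B=0)
Step 3: fill(B) -> (A=3 B=6)
Step 4: empty(A) -> (A=0 B=6)
Step 5: empty(B) -> (A=0 B=0)
Step 6: fill(B) -> (A=0 B=6)
Step 7: pour(B -> A) -> (A=3 B=3)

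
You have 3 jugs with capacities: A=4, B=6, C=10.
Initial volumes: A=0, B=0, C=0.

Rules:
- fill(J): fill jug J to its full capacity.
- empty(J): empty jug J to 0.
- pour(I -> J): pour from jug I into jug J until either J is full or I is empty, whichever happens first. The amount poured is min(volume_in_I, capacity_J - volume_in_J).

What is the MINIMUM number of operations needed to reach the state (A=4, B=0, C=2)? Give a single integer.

BFS from (A=0, B=0, C=0). One shortest path:
  1. fill(B) -> (A=0 B=6 C=0)
  2. pour(B -> A) -> (A=4 B=2 C=0)
  3. pour(B -> C) -> (A=4 B=0 C=2)
Reached target in 3 moves.

Answer: 3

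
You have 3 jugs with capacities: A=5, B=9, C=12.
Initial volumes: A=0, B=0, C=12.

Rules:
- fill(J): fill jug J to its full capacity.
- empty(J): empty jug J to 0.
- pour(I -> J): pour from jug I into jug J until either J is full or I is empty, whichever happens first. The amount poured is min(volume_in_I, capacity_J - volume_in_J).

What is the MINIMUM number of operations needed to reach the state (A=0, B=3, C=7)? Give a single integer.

Answer: 6

Derivation:
BFS from (A=0, B=0, C=12). One shortest path:
  1. pour(C -> B) -> (A=0 B=9 C=3)
  2. empty(B) -> (A=0 B=0 C=3)
  3. pour(C -> B) -> (A=0 B=3 C=0)
  4. fill(C) -> (A=0 B=3 C=12)
  5. pour(C -> A) -> (A=5 B=3 C=7)
  6. empty(A) -> (A=0 B=3 C=7)
Reached target in 6 moves.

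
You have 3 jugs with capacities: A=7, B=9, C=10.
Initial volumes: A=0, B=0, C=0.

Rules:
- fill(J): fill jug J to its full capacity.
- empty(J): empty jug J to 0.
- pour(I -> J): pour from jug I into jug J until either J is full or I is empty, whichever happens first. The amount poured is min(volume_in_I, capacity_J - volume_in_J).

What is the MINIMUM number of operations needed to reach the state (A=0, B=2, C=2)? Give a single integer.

BFS from (A=0, B=0, C=0). One shortest path:
  1. fill(B) -> (A=0 B=9 C=0)
  2. pour(B -> A) -> (A=7 B=2 C=0)
  3. empty(A) -> (A=0 B=2 C=0)
  4. pour(B -> C) -> (A=0 B=0 C=2)
  5. fill(B) -> (A=0 B=9 C=2)
  6. pour(B -> A) -> (A=7 B=2 C=2)
  7. empty(A) -> (A=0 B=2 C=2)
Reached target in 7 moves.

Answer: 7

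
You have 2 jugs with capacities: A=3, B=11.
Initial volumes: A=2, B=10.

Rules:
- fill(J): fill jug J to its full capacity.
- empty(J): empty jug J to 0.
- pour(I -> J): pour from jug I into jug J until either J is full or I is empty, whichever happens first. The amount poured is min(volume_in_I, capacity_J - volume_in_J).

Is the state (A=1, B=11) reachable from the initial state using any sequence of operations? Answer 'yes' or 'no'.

Answer: yes

Derivation:
BFS from (A=2, B=10):
  1. pour(A -> B) -> (A=1 B=11)
Target reached → yes.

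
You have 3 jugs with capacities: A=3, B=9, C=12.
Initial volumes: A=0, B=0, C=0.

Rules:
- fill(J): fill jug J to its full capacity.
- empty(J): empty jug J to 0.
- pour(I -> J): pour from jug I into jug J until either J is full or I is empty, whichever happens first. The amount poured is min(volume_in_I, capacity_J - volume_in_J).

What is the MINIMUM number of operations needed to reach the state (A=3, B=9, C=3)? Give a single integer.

Answer: 3

Derivation:
BFS from (A=0, B=0, C=0). One shortest path:
  1. fill(A) -> (A=3 B=0 C=0)
  2. fill(C) -> (A=3 B=0 C=12)
  3. pour(C -> B) -> (A=3 B=9 C=3)
Reached target in 3 moves.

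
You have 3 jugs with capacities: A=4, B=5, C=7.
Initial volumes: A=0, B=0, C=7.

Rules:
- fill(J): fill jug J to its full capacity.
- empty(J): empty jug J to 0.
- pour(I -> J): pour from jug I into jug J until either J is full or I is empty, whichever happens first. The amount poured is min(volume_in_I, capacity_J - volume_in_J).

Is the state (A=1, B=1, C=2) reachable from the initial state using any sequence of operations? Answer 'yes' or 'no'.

Answer: no

Derivation:
BFS explored all 168 reachable states.
Reachable set includes: (0,0,0), (0,0,1), (0,0,2), (0,0,3), (0,0,4), (0,0,5), (0,0,6), (0,0,7), (0,1,0), (0,1,1), (0,1,2), (0,1,3) ...
Target (A=1, B=1, C=2) not in reachable set → no.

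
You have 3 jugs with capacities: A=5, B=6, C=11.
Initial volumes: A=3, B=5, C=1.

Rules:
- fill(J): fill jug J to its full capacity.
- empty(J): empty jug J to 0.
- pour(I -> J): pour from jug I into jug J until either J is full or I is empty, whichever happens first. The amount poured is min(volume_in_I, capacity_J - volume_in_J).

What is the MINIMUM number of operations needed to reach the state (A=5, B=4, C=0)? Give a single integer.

BFS from (A=3, B=5, C=1). One shortest path:
  1. pour(B -> A) -> (A=5 B=3 C=1)
  2. pour(C -> B) -> (A=5 B=4 C=0)
Reached target in 2 moves.

Answer: 2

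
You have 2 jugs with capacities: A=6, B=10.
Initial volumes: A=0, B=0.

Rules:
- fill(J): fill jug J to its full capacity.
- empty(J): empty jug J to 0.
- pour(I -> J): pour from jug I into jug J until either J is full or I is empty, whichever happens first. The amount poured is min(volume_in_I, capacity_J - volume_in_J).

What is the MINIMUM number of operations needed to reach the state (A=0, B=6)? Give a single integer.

BFS from (A=0, B=0). One shortest path:
  1. fill(A) -> (A=6 B=0)
  2. pour(A -> B) -> (A=0 B=6)
Reached target in 2 moves.

Answer: 2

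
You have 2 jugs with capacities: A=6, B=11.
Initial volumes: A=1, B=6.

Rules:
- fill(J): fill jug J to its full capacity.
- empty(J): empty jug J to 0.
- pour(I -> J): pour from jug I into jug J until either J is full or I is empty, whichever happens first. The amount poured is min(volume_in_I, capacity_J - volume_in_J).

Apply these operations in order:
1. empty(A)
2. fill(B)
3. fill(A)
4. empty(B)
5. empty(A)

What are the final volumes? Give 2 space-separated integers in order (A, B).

Step 1: empty(A) -> (A=0 B=6)
Step 2: fill(B) -> (A=0 B=11)
Step 3: fill(A) -> (A=6 B=11)
Step 4: empty(B) -> (A=6 B=0)
Step 5: empty(A) -> (A=0 B=0)

Answer: 0 0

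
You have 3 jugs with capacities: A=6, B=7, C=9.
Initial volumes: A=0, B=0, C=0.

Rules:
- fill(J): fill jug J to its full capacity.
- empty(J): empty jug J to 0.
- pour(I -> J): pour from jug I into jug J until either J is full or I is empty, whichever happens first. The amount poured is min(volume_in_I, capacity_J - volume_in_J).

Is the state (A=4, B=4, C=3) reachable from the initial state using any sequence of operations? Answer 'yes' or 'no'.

BFS explored all 320 reachable states.
Reachable set includes: (0,0,0), (0,0,1), (0,0,2), (0,0,3), (0,0,4), (0,0,5), (0,0,6), (0,0,7), (0,0,8), (0,0,9), (0,1,0), (0,1,1) ...
Target (A=4, B=4, C=3) not in reachable set → no.

Answer: no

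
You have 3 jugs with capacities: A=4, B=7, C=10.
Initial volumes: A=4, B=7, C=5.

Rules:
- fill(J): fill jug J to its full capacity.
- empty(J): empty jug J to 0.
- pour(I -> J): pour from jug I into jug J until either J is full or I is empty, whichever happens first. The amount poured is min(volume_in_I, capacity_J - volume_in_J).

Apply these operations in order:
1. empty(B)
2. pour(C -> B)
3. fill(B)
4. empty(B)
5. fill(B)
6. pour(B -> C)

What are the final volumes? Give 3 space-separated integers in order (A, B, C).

Step 1: empty(B) -> (A=4 B=0 C=5)
Step 2: pour(C -> B) -> (A=4 B=5 C=0)
Step 3: fill(B) -> (A=4 B=7 C=0)
Step 4: empty(B) -> (A=4 B=0 C=0)
Step 5: fill(B) -> (A=4 B=7 C=0)
Step 6: pour(B -> C) -> (A=4 B=0 C=7)

Answer: 4 0 7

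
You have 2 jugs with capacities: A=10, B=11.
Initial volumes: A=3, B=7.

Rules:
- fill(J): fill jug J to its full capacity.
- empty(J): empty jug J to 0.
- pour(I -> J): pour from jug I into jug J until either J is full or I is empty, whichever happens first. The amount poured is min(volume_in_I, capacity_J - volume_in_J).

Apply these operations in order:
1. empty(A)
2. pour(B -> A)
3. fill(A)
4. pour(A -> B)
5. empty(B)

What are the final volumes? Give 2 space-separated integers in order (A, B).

Step 1: empty(A) -> (A=0 B=7)
Step 2: pour(B -> A) -> (A=7 B=0)
Step 3: fill(A) -> (A=10 B=0)
Step 4: pour(A -> B) -> (A=0 B=10)
Step 5: empty(B) -> (A=0 B=0)

Answer: 0 0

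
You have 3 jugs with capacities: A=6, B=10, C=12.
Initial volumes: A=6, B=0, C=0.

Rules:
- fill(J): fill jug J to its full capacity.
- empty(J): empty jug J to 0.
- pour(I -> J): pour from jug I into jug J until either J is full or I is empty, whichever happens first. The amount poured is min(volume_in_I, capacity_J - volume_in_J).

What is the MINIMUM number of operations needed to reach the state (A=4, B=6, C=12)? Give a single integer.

Answer: 5

Derivation:
BFS from (A=6, B=0, C=0). One shortest path:
  1. fill(B) -> (A=6 B=10 C=0)
  2. pour(B -> C) -> (A=6 B=0 C=10)
  3. pour(A -> B) -> (A=0 B=6 C=10)
  4. fill(A) -> (A=6 B=6 C=10)
  5. pour(A -> C) -> (A=4 B=6 C=12)
Reached target in 5 moves.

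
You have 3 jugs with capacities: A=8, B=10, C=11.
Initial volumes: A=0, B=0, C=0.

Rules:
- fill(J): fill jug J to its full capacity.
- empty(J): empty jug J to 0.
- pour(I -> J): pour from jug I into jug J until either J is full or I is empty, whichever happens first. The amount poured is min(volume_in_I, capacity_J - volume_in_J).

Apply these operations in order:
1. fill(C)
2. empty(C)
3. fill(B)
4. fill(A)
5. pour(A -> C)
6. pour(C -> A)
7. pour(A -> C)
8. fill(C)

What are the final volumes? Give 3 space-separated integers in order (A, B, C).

Answer: 0 10 11

Derivation:
Step 1: fill(C) -> (A=0 B=0 C=11)
Step 2: empty(C) -> (A=0 B=0 C=0)
Step 3: fill(B) -> (A=0 B=10 C=0)
Step 4: fill(A) -> (A=8 B=10 C=0)
Step 5: pour(A -> C) -> (A=0 B=10 C=8)
Step 6: pour(C -> A) -> (A=8 B=10 C=0)
Step 7: pour(A -> C) -> (A=0 B=10 C=8)
Step 8: fill(C) -> (A=0 B=10 C=11)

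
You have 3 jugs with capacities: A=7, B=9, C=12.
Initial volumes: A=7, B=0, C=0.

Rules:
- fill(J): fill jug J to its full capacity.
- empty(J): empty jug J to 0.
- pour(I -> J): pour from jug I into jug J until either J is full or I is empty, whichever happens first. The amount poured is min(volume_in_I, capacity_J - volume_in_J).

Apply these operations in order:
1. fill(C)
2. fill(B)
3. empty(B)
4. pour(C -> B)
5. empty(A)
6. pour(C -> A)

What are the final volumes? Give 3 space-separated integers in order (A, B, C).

Answer: 3 9 0

Derivation:
Step 1: fill(C) -> (A=7 B=0 C=12)
Step 2: fill(B) -> (A=7 B=9 C=12)
Step 3: empty(B) -> (A=7 B=0 C=12)
Step 4: pour(C -> B) -> (A=7 B=9 C=3)
Step 5: empty(A) -> (A=0 B=9 C=3)
Step 6: pour(C -> A) -> (A=3 B=9 C=0)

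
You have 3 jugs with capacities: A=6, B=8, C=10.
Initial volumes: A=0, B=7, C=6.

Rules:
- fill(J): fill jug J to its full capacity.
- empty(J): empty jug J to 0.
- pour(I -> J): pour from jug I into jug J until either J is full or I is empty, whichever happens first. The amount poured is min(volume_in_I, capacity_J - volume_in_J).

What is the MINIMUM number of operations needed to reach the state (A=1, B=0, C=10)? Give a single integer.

BFS from (A=0, B=7, C=6). One shortest path:
  1. fill(A) -> (A=6 B=7 C=6)
  2. pour(A -> B) -> (A=5 B=8 C=6)
  3. empty(B) -> (A=5 B=0 C=6)
  4. pour(A -> C) -> (A=1 B=0 C=10)
Reached target in 4 moves.

Answer: 4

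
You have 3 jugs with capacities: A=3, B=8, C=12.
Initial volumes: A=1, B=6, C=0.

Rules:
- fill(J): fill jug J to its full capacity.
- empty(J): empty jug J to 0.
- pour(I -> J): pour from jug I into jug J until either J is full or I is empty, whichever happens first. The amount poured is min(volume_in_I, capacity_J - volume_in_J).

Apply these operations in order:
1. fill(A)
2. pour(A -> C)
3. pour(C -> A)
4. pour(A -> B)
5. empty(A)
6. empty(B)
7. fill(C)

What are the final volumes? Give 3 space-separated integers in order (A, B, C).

Answer: 0 0 12

Derivation:
Step 1: fill(A) -> (A=3 B=6 C=0)
Step 2: pour(A -> C) -> (A=0 B=6 C=3)
Step 3: pour(C -> A) -> (A=3 B=6 C=0)
Step 4: pour(A -> B) -> (A=1 B=8 C=0)
Step 5: empty(A) -> (A=0 B=8 C=0)
Step 6: empty(B) -> (A=0 B=0 C=0)
Step 7: fill(C) -> (A=0 B=0 C=12)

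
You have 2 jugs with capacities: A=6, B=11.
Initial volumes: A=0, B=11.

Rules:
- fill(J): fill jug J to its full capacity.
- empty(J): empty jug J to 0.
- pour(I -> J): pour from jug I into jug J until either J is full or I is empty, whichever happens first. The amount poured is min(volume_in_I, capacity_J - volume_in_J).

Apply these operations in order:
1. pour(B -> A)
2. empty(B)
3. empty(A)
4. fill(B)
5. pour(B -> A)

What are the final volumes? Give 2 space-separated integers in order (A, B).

Answer: 6 5

Derivation:
Step 1: pour(B -> A) -> (A=6 B=5)
Step 2: empty(B) -> (A=6 B=0)
Step 3: empty(A) -> (A=0 B=0)
Step 4: fill(B) -> (A=0 B=11)
Step 5: pour(B -> A) -> (A=6 B=5)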